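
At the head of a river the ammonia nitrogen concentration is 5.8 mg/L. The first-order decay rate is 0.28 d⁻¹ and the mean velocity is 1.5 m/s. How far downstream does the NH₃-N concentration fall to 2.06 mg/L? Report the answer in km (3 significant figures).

From C = C₀·e^(−kt), t = ln(C₀/C)/k = ln(5.8/2.06)/0.28 = 1.035/0.28 = 3.697 d.
Distance = v·t = 1.5 m/s × 3.194e+05 s = 4.791e+05 m = 479.1 km.

479 km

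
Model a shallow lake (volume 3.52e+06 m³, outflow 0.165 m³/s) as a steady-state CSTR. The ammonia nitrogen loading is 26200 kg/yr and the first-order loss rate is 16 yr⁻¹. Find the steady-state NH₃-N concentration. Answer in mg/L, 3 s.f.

0.426 mg/L

Outflow Q = 0.165 m³/s × 3.156e+07 s/yr = 5.207e+06 m³/yr.
Steady-state CSTR mass balance: W = Q·C + k·V·C, so C = W/(Q + kV).
Q + kV = 5.207e+06 + 16·3.52e+06 = 6.153e+07 m³/yr.
C = 26200/6.153e+07 = 0.0004258 kg/m³ = 0.4258 mg/L.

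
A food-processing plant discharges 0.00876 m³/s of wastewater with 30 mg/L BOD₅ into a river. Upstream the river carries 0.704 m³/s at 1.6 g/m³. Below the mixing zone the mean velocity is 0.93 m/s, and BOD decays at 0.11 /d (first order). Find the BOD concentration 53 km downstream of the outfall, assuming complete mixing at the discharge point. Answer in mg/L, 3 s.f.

1.81 mg/L

After complete mixing, C₀ = (0.00876·30 + 0.704·1.6) / 0.7128 = 1.949 mg/L.
Travel time t = 5.3e+04 m / 0.93 m/s = 5.699e+04 s = 0.6596 d.
C = 1.949·exp(−0.11·0.6596) = 1.949·0.93 = 1.813 mg/L.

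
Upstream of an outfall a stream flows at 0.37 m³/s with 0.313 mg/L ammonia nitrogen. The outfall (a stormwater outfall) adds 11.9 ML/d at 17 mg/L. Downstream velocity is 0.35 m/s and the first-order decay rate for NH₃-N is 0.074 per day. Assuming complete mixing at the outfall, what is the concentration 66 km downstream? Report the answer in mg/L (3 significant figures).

4.12 mg/L

11.9 ML/d = 0.1377 m³/s.
After complete mixing, C₀ = (0.1377·17 + 0.37·0.313) / 0.5077 = 4.84 mg/L.
Travel time t = 6.6e+04 m / 0.35 m/s = 1.886e+05 s = 2.183 d.
C = 4.84·exp(−0.074·2.183) = 4.84·0.8509 = 4.118 mg/L.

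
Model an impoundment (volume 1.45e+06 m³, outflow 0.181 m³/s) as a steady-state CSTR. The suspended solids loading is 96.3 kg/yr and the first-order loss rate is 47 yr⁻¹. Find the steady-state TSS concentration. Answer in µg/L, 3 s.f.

Outflow Q = 0.181 m³/s × 3.156e+07 s/yr = 5.712e+06 m³/yr.
Steady-state CSTR mass balance: W = Q·C + k·V·C, so C = W/(Q + kV).
Q + kV = 5.712e+06 + 47·1.45e+06 = 7.386e+07 m³/yr.
C = 96.3/7.386e+07 = 1.304e-06 kg/m³ = 0.001304 mg/L = 1.304 µg/L.

1.30 µg/L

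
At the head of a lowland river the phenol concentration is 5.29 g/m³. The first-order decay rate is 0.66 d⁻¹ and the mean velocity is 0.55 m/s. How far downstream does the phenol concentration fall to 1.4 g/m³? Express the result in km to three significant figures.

95.7 km

From C = C₀·e^(−kt), t = ln(C₀/C)/k = ln(5.29/1.4)/0.66 = 1.329/0.66 = 2.014 d.
Distance = v·t = 0.55 m/s × 1.74e+05 s = 9.571e+04 m = 95.71 km.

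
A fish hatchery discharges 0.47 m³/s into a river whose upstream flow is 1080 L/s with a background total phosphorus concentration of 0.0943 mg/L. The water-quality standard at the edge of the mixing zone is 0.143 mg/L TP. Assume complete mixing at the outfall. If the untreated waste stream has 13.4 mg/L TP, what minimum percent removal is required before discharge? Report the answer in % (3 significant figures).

1080 L/s = 1.08 m³/s.
Mass balance: 0.143·1.55 = 0.47·Cₑ + 1.08·0.0943.
Cₑ = (0.2216 − 0.1018) / 0.47 = 0.2549 mg/L.
Required removal = 1 − 0.2549/13.4 = 98.1 %.

98.1 %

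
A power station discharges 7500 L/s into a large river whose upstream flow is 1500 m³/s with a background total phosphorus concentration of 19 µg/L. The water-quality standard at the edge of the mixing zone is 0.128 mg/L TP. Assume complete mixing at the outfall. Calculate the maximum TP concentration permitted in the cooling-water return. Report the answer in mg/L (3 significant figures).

7500 L/s = 7.5 m³/s.
19 µg/L = 0.019 mg/L.
Mass balance: 0.128·1508 = 7.5·Cₑ + 1500·0.019.
Cₑ = (193 − 28.5) / 7.5 = 21.93 mg/L.

21.9 mg/L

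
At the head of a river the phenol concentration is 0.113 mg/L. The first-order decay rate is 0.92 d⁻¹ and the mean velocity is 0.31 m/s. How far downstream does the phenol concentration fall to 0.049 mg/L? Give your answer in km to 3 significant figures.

From C = C₀·e^(−kt), t = ln(C₀/C)/k = ln(0.113/0.049)/0.92 = 0.8356/0.92 = 0.9082 d.
Distance = v·t = 0.31 m/s × 7.847e+04 s = 2.433e+04 m = 24.33 km.

24.3 km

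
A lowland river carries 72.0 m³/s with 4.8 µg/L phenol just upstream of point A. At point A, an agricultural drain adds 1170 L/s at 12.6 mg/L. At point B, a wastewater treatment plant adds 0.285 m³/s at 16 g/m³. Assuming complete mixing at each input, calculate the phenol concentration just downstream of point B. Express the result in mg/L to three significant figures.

0.267 mg/L

4.8 µg/L = 0.0048 mg/L.
1170 L/s = 1.17 m³/s.
After input A: C = (72·0.0048 + 1.17·12.6) / 73.17 = 0.2062 mg/L.
After input B: C = (73.17·0.2062 + 0.285·16) / 73.45 = 0.2675 mg/L.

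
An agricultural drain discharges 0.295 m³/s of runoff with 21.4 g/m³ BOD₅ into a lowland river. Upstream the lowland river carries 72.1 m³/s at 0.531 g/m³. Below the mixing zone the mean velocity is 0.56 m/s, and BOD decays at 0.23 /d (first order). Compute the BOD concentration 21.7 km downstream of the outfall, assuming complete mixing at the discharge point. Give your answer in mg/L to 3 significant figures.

After complete mixing, C₀ = (0.295·21.4 + 72.1·0.531) / 72.39 = 0.616 mg/L.
Travel time t = 2.17e+04 m / 0.56 m/s = 3.875e+04 s = 0.4485 d.
C = 0.616·exp(−0.23·0.4485) = 0.616·0.902 = 0.5557 mg/L.

0.556 mg/L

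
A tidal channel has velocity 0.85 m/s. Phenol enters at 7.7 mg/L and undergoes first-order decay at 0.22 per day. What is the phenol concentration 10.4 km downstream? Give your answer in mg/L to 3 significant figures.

7.46 mg/L

Travel time t = 10.4 km / 0.85 m/s = 1.04e+04/0.85 = 1.224e+04 s = 0.1416 d.
First-order decay: C = 7.7·exp(−0.22·0.1416) = 7.7·0.9693 = 7.464 mg/L.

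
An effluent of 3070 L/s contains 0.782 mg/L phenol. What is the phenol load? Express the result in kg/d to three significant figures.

3070 L/s = 3.07 m³/s.
Mass flux = Q·C = 3.07 m³/s × 0.782 g/m³ = 2.401 g/s.
= 2.401 g/s × 86.4 = 207.4 kg/d.

207 kg/d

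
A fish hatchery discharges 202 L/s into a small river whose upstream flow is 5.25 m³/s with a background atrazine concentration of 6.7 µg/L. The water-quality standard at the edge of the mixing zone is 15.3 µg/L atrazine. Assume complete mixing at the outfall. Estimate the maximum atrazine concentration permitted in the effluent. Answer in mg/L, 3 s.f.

202 L/s = 0.202 m³/s.
6.7 µg/L = 0.0067 mg/L.
15.3 µg/L = 0.0153 mg/L.
Mass balance: 0.0153·5.452 = 0.202·Cₑ + 5.25·0.0067.
Cₑ = (0.08342 − 0.03517) / 0.202 = 0.2388 mg/L.

0.239 mg/L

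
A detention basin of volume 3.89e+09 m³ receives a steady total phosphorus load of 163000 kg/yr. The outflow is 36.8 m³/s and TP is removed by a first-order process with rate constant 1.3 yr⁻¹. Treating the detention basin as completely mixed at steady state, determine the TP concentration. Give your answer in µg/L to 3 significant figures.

Outflow Q = 36.8 m³/s × 3.156e+07 s/yr = 1.161e+09 m³/yr.
Steady-state CSTR mass balance: W = Q·C + k·V·C, so C = W/(Q + kV).
Q + kV = 1.161e+09 + 1.3·3.89e+09 = 6.218e+09 m³/yr.
C = 163000/6.218e+09 = 2.621e-05 kg/m³ = 0.02621 mg/L = 26.21 µg/L.

26.2 µg/L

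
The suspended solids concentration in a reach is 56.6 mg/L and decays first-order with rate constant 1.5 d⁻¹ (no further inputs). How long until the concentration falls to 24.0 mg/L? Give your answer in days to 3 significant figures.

t = ln(C₀/C)/k = ln(56.6/24.0)/1.5 = 0.858/1.5 = 0.572 d.

0.572 d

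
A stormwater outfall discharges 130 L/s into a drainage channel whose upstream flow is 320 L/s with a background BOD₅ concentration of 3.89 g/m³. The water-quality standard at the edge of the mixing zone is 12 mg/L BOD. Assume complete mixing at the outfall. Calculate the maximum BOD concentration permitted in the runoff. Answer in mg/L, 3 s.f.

32.0 mg/L

130 L/s = 0.13 m³/s.
320 L/s = 0.32 m³/s.
Mass balance: 12·0.45 = 0.13·Cₑ + 0.32·3.89.
Cₑ = (5.4 − 1.245) / 0.13 = 31.96 mg/L.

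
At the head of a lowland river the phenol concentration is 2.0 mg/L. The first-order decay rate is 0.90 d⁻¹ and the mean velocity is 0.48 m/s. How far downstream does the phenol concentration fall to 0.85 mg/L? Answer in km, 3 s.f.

39.4 km

From C = C₀·e^(−kt), t = ln(C₀/C)/k = ln(2.0/0.85)/0.90 = 0.8557/0.90 = 0.9507 d.
Distance = v·t = 0.48 m/s × 8.214e+04 s = 3.943e+04 m = 39.43 km.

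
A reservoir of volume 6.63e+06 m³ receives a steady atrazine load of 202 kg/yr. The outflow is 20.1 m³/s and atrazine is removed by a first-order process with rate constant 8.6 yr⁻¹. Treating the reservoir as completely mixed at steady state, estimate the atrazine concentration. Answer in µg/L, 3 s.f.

0.292 µg/L

Outflow Q = 20.1 m³/s × 3.156e+07 s/yr = 6.343e+08 m³/yr.
Steady-state CSTR mass balance: W = Q·C + k·V·C, so C = W/(Q + kV).
Q + kV = 6.343e+08 + 8.6·6.63e+06 = 6.913e+08 m³/yr.
C = 202/6.913e+08 = 2.922e-07 kg/m³ = 0.0002922 mg/L = 0.2922 µg/L.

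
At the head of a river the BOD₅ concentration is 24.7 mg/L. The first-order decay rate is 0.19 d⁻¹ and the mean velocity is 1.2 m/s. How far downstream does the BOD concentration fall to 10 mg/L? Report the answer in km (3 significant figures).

493 km

From C = C₀·e^(−kt), t = ln(C₀/C)/k = ln(24.7/10)/0.19 = 0.9042/0.19 = 4.759 d.
Distance = v·t = 1.2 m/s × 4.112e+05 s = 4.934e+05 m = 493.4 km.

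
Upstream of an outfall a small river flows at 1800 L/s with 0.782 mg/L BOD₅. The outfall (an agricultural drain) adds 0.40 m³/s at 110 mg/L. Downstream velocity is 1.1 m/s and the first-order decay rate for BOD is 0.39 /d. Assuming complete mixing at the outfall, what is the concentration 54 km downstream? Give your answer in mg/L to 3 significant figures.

1800 L/s = 1.8 m³/s.
After complete mixing, C₀ = (0.4·110 + 1.8·0.782) / 2.2 = 20.64 mg/L.
Travel time t = 5.4e+04 m / 1.1 m/s = 4.909e+04 s = 0.5682 d.
C = 20.64·exp(−0.39·0.5682) = 20.64·0.8012 = 16.54 mg/L.

16.5 mg/L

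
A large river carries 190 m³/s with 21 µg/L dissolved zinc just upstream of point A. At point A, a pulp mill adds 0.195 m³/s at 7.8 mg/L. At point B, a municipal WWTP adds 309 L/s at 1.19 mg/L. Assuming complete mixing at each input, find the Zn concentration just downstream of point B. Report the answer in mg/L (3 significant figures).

0.0309 mg/L

21 µg/L = 0.021 mg/L.
After input A: C = (190·0.021 + 0.195·7.8) / 190.2 = 0.02898 mg/L.
309 L/s = 0.309 m³/s.
After input B: C = (190.2·0.02898 + 0.309·1.19) / 190.5 = 0.03086 mg/L.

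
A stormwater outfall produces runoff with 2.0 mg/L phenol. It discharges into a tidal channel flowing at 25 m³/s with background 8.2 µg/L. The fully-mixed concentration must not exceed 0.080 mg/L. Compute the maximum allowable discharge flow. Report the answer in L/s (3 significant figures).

935 L/s

8.2 µg/L = 0.0082 mg/L.
Mass balance at complete mixing: C_std·(Q_w + Q_r) = Q_w·C_e + Q_r·C_b.
Rearranging, Q_w = Q_r·(C_std − C_b)/(C_e − C_std) = 25·(0.08 − 0.0082) / (2 − 0.08) = 0.9349 m³/s.
= 934.9 L/s.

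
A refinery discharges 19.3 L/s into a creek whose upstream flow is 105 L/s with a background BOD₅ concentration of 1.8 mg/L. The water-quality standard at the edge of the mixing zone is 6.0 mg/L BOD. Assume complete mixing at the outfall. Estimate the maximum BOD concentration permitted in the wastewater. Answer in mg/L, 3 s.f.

28.8 mg/L

19.3 L/s = 0.0193 m³/s.
105 L/s = 0.105 m³/s.
Mass balance: 6·0.1243 = 0.0193·Cₑ + 0.105·1.8.
Cₑ = (0.7458 − 0.189) / 0.0193 = 28.85 mg/L.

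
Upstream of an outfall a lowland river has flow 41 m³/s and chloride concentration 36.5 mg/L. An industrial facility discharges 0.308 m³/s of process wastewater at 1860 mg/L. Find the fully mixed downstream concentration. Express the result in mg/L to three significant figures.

50.1 mg/L

Flow-weighted mixing gives C = (0.308·1860 + 41·36.5) / (0.308 + 41) = 2069/41.31 = 50.1 mg/L.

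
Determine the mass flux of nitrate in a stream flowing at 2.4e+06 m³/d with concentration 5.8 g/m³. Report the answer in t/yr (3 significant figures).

5080 t/yr

2.4e+06 m³/d = 27.78 m³/s.
Mass flux = Q·C = 27.78 m³/s × 5.8 g/m³ = 161.1 g/s.
= 161.1 g/s × 31.56 = 5084 t/yr.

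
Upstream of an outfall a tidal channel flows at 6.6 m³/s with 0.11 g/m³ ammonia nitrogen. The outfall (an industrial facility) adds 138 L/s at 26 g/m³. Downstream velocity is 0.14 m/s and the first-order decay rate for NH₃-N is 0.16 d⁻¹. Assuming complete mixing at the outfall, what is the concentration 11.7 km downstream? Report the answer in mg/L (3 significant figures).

0.548 mg/L

138 L/s = 0.138 m³/s.
After complete mixing, C₀ = (0.138·26 + 6.6·0.11) / 6.738 = 0.6402 mg/L.
Travel time t = 1.17e+04 m / 0.14 m/s = 8.357e+04 s = 0.9673 d.
C = 0.6402·exp(−0.16·0.9673) = 0.6402·0.8566 = 0.5484 mg/L.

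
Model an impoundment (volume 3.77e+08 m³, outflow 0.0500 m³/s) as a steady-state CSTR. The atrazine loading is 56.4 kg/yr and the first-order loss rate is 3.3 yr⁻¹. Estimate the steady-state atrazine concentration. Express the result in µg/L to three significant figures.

Outflow Q = 0.0500 m³/s × 3.156e+07 s/yr = 1.578e+06 m³/yr.
Steady-state CSTR mass balance: W = Q·C + k·V·C, so C = W/(Q + kV).
Q + kV = 1.578e+06 + 3.3·3.77e+08 = 1.246e+09 m³/yr.
C = 56.4/1.246e+09 = 4.528e-08 kg/m³ = 4.528e-05 mg/L = 0.04528 µg/L.

0.0453 µg/L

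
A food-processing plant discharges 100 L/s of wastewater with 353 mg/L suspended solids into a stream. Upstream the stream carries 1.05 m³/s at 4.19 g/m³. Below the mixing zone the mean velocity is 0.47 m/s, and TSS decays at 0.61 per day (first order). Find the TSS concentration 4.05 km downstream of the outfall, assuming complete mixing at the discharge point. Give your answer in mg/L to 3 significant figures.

100 L/s = 0.1 m³/s.
After complete mixing, C₀ = (0.1·353 + 1.05·4.19) / 1.15 = 34.52 mg/L.
Travel time t = 4050 m / 0.47 m/s = 8617 s = 0.09973 d.
C = 34.52·exp(−0.61·0.09973) = 34.52·0.941 = 32.48 mg/L.

32.5 mg/L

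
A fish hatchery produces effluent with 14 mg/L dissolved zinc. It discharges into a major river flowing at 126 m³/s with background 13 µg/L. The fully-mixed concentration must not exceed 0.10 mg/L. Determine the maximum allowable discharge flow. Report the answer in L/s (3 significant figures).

13 µg/L = 0.013 mg/L.
Mass balance at complete mixing: C_std·(Q_w + Q_r) = Q_w·C_e + Q_r·C_b.
Rearranging, Q_w = Q_r·(C_std − C_b)/(C_e − C_std) = 126·(0.1 − 0.013) / (14 − 0.1) = 0.7886 m³/s.
= 788.6 L/s.

789 L/s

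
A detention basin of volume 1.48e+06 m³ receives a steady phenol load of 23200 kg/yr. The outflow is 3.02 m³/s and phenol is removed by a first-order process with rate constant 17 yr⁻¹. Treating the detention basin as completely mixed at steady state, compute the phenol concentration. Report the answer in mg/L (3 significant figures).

Outflow Q = 3.02 m³/s × 3.156e+07 s/yr = 9.53e+07 m³/yr.
Steady-state CSTR mass balance: W = Q·C + k·V·C, so C = W/(Q + kV).
Q + kV = 9.53e+07 + 17·1.48e+06 = 1.205e+08 m³/yr.
C = 23200/1.205e+08 = 0.0001926 kg/m³ = 0.1926 mg/L.

0.193 mg/L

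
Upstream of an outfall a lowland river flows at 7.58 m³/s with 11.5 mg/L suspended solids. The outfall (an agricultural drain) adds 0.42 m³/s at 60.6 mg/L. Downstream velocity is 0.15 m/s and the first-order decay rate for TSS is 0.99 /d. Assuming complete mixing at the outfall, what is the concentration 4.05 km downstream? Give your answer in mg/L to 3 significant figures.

10.3 mg/L

After complete mixing, C₀ = (0.42·60.6 + 7.58·11.5) / 8 = 14.08 mg/L.
Travel time t = 4050 m / 0.15 m/s = 2.7e+04 s = 0.3125 d.
C = 14.08·exp(−0.99·0.3125) = 14.08·0.7339 = 10.33 mg/L.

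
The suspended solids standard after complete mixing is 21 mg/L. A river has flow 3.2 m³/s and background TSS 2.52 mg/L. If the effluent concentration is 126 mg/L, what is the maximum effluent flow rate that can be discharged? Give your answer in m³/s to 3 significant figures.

Mass balance at complete mixing: C_std·(Q_w + Q_r) = Q_w·C_e + Q_r·C_b.
Rearranging, Q_w = Q_r·(C_std − C_b)/(C_e − C_std) = 3.2·(21 − 2.52) / (126 − 21) = 0.5632 m³/s.

0.563 m³/s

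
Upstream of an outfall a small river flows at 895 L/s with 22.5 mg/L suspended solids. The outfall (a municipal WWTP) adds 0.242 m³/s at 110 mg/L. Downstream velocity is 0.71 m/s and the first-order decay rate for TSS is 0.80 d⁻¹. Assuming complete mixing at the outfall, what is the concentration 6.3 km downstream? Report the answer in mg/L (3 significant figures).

895 L/s = 0.895 m³/s.
After complete mixing, C₀ = (0.242·110 + 0.895·22.5) / 1.137 = 41.12 mg/L.
Travel time t = 6300 m / 0.71 m/s = 8873 s = 0.1027 d.
C = 41.12·exp(−0.80·0.1027) = 41.12·0.9211 = 37.88 mg/L.

37.9 mg/L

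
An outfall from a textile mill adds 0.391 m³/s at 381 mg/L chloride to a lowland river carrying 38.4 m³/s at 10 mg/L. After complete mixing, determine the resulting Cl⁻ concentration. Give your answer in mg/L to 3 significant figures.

13.7 mg/L

Flow-weighted mixing gives C = (0.391·381 + 38.4·10) / (0.391 + 38.4) = 533/38.79 = 13.74 mg/L.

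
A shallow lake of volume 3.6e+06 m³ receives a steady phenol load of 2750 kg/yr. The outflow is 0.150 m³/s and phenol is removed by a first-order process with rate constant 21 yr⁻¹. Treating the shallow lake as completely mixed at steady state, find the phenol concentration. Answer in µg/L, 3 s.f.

34.2 µg/L

Outflow Q = 0.150 m³/s × 3.156e+07 s/yr = 4.734e+06 m³/yr.
Steady-state CSTR mass balance: W = Q·C + k·V·C, so C = W/(Q + kV).
Q + kV = 4.734e+06 + 21·3.6e+06 = 8.033e+07 m³/yr.
C = 2750/8.033e+07 = 3.423e-05 kg/m³ = 0.03423 mg/L = 34.23 µg/L.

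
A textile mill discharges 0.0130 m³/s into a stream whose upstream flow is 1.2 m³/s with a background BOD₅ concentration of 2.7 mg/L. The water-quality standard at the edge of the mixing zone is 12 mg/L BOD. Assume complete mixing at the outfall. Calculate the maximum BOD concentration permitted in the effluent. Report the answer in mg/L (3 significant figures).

870 mg/L

Mass balance: 12·1.213 = 0.013·Cₑ + 1.2·2.7.
Cₑ = (14.56 − 3.24) / 0.013 = 870.5 mg/L.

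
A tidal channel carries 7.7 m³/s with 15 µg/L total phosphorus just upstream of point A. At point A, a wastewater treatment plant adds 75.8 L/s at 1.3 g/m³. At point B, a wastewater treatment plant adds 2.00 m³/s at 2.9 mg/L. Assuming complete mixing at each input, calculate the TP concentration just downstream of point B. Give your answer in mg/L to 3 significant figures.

15 µg/L = 0.015 mg/L.
75.8 L/s = 0.0758 m³/s.
After input A: C = (7.7·0.015 + 0.0758·1.3) / 7.776 = 0.02753 mg/L.
After input B: C = (7.776·0.02753 + 2·2.9) / 9.776 = 0.6152 mg/L.

0.615 mg/L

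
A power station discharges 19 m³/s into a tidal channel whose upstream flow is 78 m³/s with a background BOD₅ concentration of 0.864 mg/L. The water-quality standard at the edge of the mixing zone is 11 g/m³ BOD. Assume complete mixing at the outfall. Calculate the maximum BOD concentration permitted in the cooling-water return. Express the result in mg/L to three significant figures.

52.6 mg/L

Mass balance: 11·97 = 19·Cₑ + 78·0.864.
Cₑ = (1067 − 67.39) / 19 = 52.61 mg/L.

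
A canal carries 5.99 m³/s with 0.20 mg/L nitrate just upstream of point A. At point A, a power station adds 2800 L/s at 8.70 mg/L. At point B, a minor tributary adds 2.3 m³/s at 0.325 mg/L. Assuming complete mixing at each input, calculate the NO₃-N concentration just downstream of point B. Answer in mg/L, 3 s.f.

2800 L/s = 2.8 m³/s.
After input A: C = (5.99·0.2 + 2.8·8.7) / 8.79 = 2.908 mg/L.
After input B: C = (8.79·2.908 + 2.3·0.325) / 11.09 = 2.372 mg/L.

2.37 mg/L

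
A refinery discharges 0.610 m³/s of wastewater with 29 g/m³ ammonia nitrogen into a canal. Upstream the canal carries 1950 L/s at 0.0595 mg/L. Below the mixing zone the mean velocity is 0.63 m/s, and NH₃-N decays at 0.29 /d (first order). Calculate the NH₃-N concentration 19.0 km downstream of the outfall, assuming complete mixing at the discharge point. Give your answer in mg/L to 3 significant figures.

1950 L/s = 1.95 m³/s.
After complete mixing, C₀ = (0.61·29 + 1.95·0.0595) / 2.56 = 6.955 mg/L.
Travel time t = 1.9e+04 m / 0.63 m/s = 3.016e+04 s = 0.3491 d.
C = 6.955·exp(−0.29·0.3491) = 6.955·0.9037 = 6.286 mg/L.

6.29 mg/L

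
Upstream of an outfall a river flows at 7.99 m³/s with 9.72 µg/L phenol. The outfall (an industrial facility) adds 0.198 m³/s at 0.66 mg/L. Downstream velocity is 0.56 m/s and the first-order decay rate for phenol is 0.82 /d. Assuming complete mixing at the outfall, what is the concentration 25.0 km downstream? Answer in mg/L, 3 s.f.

0.0167 mg/L

9.72 µg/L = 0.00972 mg/L.
After complete mixing, C₀ = (0.198·0.66 + 7.99·0.00972) / 8.188 = 0.02544 mg/L.
Travel time t = 2.5e+04 m / 0.56 m/s = 4.464e+04 s = 0.5167 d.
C = 0.02544·exp(−0.82·0.5167) = 0.02544·0.6546 = 0.01666 mg/L.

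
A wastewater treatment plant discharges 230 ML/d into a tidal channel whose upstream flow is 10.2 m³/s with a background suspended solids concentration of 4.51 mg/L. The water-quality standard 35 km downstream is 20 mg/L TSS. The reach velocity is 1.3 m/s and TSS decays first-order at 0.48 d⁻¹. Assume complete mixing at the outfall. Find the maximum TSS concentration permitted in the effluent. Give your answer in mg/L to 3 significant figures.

94.9 mg/L

230 ML/d = 2.662 m³/s.
Travel time to the compliance point: t = 3.5e+04/1.3 = 2.692e+04 s = 0.3116 d; decay factor exp(−0.48·0.3116) = 0.8611.
So the concentration just after mixing may be at most 20/0.8611 = 23.23 mg/L.
Mass balance: 23.23·12.86 = 2.662·Cₑ + 10.2·4.51.
Cₑ = (298.7 − 46) / 2.662 = 94.94 mg/L.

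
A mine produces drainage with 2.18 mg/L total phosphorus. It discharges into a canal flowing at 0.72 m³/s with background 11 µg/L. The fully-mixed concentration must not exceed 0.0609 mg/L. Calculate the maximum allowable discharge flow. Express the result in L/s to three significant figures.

17.0 L/s

11 µg/L = 0.011 mg/L.
Mass balance at complete mixing: C_std·(Q_w + Q_r) = Q_w·C_e + Q_r·C_b.
Rearranging, Q_w = Q_r·(C_std − C_b)/(C_e − C_std) = 0.72·(0.0609 − 0.011) / (2.18 − 0.0609) = 0.01695 m³/s.
= 16.95 L/s.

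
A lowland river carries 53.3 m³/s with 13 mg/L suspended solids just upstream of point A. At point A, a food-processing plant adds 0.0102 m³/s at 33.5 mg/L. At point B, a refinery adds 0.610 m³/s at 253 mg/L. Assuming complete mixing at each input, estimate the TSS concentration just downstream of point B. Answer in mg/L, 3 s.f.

After input A: C = (53.3·13 + 0.0102·33.5) / 53.31 = 13 mg/L.
After input B: C = (53.31·13 + 0.61·253) / 53.92 = 15.72 mg/L.

15.7 mg/L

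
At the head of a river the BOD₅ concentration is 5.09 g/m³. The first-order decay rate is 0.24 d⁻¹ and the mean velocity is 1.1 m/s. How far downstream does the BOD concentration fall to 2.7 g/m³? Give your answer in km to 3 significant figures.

From C = C₀·e^(−kt), t = ln(C₀/C)/k = ln(5.09/2.7)/0.24 = 0.634/0.24 = 2.642 d.
Distance = v·t = 1.1 m/s × 2.282e+05 s = 2.511e+05 m = 251.1 km.

251 km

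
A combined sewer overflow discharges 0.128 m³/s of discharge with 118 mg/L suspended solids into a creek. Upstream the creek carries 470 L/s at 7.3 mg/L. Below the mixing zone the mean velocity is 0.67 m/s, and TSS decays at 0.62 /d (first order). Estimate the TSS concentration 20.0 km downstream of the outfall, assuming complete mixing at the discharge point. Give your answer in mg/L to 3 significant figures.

25.0 mg/L

470 L/s = 0.47 m³/s.
After complete mixing, C₀ = (0.128·118 + 0.47·7.3) / 0.598 = 30.99 mg/L.
Travel time t = 2e+04 m / 0.67 m/s = 2.985e+04 s = 0.3455 d.
C = 30.99·exp(−0.62·0.3455) = 30.99·0.8072 = 25.02 mg/L.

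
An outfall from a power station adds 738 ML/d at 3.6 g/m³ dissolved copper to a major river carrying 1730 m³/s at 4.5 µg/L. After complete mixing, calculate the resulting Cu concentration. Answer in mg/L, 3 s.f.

738 ML/d = 8.542 m³/s.
4.5 µg/L = 0.0045 mg/L.
Conservation of mass across the mixing zone: C = (8.542·3.6 + 1730·0.0045) / (8.542 + 1730) = 38.54/1739 = 0.02217 mg/L.

0.0222 mg/L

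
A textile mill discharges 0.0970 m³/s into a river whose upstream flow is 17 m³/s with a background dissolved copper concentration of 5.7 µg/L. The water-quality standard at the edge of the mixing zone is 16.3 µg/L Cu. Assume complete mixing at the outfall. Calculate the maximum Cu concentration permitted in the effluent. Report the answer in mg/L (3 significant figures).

5.7 µg/L = 0.0057 mg/L.
16.3 µg/L = 0.0163 mg/L.
Mass balance: 0.0163·17.1 = 0.097·Cₑ + 17·0.0057.
Cₑ = (0.2787 − 0.0969) / 0.097 = 1.874 mg/L.

1.87 mg/L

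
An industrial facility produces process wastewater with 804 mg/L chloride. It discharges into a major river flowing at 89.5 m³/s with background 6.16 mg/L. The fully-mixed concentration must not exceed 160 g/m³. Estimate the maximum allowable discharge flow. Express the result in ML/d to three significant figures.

1850 ML/d

Mass balance at complete mixing: C_std·(Q_w + Q_r) = Q_w·C_e + Q_r·C_b.
Rearranging, Q_w = Q_r·(C_std − C_b)/(C_e − C_std) = 89.5·(160 − 6.16) / (804 − 160) = 21.38 m³/s.
= 1847 ML/d.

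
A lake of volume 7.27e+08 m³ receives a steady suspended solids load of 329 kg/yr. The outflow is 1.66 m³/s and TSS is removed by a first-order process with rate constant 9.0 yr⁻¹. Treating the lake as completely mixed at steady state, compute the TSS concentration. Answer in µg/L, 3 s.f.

0.0499 µg/L

Outflow Q = 1.66 m³/s × 3.156e+07 s/yr = 5.239e+07 m³/yr.
Steady-state CSTR mass balance: W = Q·C + k·V·C, so C = W/(Q + kV).
Q + kV = 5.239e+07 + 9.0·7.27e+08 = 6.595e+09 m³/yr.
C = 329/6.595e+09 = 4.988e-08 kg/m³ = 4.988e-05 mg/L = 0.04988 µg/L.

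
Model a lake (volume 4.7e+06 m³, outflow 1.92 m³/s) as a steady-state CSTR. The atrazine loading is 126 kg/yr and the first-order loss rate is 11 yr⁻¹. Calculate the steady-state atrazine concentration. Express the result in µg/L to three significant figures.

Outflow Q = 1.92 m³/s × 3.156e+07 s/yr = 6.059e+07 m³/yr.
Steady-state CSTR mass balance: W = Q·C + k·V·C, so C = W/(Q + kV).
Q + kV = 6.059e+07 + 11·4.7e+06 = 1.123e+08 m³/yr.
C = 126/1.123e+08 = 1.122e-06 kg/m³ = 0.001122 mg/L = 1.122 µg/L.

1.12 µg/L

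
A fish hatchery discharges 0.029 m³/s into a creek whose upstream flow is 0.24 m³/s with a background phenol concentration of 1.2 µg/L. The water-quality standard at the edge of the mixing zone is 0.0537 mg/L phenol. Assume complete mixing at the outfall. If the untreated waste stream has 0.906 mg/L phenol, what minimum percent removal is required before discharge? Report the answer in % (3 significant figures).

46.1 %

1.2 µg/L = 0.0012 mg/L.
Mass balance: 0.0537·0.269 = 0.029·Cₑ + 0.24·0.0012.
Cₑ = (0.01445 − 0.000288) / 0.029 = 0.4882 mg/L.
Required removal = 1 − 0.4882/0.906 = 46.12 %.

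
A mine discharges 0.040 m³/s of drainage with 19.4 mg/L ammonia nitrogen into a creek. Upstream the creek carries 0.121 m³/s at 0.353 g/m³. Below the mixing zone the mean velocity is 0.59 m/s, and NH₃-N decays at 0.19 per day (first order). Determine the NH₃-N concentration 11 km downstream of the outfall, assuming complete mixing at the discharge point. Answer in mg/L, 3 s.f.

4.88 mg/L

After complete mixing, C₀ = (0.04·19.4 + 0.121·0.353) / 0.161 = 5.085 mg/L.
Travel time t = 1.1e+04 m / 0.59 m/s = 1.864e+04 s = 0.2158 d.
C = 5.085·exp(−0.19·0.2158) = 5.085·0.9598 = 4.881 mg/L.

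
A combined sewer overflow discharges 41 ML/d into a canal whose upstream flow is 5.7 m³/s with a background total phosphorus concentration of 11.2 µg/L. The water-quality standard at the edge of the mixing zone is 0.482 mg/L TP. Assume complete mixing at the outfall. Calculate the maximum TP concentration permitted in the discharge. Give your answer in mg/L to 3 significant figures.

41 ML/d = 0.4745 m³/s.
11.2 µg/L = 0.0112 mg/L.
Mass balance: 0.482·6.175 = 0.4745·Cₑ + 5.7·0.0112.
Cₑ = (2.976 − 0.06384) / 0.4745 = 6.137 mg/L.

6.14 mg/L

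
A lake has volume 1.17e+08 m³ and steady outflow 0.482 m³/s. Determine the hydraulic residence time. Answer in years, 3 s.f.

7.69 yr

Q = 0.482 m³/s × 3.156e+07 s/yr = 1.521e+07 m³/yr.
Hydraulic residence time τ = V/Q = 1.17e+08/1.521e+07 = 7.692 yr.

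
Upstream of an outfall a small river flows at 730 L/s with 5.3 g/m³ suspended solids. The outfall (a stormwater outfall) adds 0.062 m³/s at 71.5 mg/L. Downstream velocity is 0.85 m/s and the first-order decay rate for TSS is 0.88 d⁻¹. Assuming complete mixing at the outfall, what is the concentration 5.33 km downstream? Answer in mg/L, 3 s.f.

9.83 mg/L

730 L/s = 0.73 m³/s.
After complete mixing, C₀ = (0.062·71.5 + 0.73·5.3) / 0.792 = 10.48 mg/L.
Travel time t = 5330 m / 0.85 m/s = 6271 s = 0.07258 d.
C = 10.48·exp(−0.88·0.07258) = 10.48·0.9381 = 9.834 mg/L.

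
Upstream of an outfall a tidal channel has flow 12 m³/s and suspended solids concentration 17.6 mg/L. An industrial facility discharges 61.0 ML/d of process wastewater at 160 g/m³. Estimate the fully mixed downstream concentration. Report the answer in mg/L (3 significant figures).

25.5 mg/L

61.0 ML/d = 0.706 m³/s.
Flow-weighted mixing gives C = (0.706·160 + 12·17.6) / (0.706 + 12) = 324.2/12.71 = 25.51 mg/L.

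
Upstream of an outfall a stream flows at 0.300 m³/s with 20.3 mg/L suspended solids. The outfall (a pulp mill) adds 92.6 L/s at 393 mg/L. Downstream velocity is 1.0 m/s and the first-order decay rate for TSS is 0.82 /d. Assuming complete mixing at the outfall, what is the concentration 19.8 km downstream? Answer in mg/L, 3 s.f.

89.7 mg/L

92.6 L/s = 0.0926 m³/s.
After complete mixing, C₀ = (0.0926·393 + 0.3·20.3) / 0.3926 = 108.2 mg/L.
Travel time t = 1.98e+04 m / 1.0 m/s = 1.98e+04 s = 0.2292 d.
C = 108.2·exp(−0.82·0.2292) = 108.2·0.8287 = 89.67 mg/L.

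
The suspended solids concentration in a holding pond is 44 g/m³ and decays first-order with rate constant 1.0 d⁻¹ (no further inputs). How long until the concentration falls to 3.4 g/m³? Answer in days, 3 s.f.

2.56 d

t = ln(C₀/C)/k = ln(44/3.4)/1.0 = 2.56/1.0 = 2.56 d.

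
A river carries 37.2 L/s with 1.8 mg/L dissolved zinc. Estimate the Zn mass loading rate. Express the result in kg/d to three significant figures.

37.2 L/s = 0.0372 m³/s.
Mass flux = Q·C = 0.0372 m³/s × 1.8 g/m³ = 0.06696 g/s.
= 0.06696 g/s × 86.4 = 5.785 kg/d.

5.79 kg/d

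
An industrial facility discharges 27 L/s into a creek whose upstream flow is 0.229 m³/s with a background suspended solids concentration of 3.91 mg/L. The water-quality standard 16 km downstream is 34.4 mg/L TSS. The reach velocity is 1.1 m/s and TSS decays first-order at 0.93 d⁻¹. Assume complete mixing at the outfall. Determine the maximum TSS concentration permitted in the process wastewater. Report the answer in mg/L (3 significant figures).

348 mg/L

27 L/s = 0.027 m³/s.
Travel time to the compliance point: t = 1.6e+04/1.1 = 1.455e+04 s = 0.1684 d; decay factor exp(−0.93·0.1684) = 0.8551.
So the concentration just after mixing may be at most 34.4/0.8551 = 40.23 mg/L.
Mass balance: 40.23·0.256 = 0.027·Cₑ + 0.229·3.91.
Cₑ = (10.3 − 0.8954) / 0.027 = 348.3 mg/L.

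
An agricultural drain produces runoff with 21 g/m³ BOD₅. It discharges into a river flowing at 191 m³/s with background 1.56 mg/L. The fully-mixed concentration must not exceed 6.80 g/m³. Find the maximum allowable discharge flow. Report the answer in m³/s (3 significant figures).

Mass balance at complete mixing: C_std·(Q_w + Q_r) = Q_w·C_e + Q_r·C_b.
Rearranging, Q_w = Q_r·(C_std − C_b)/(C_e − C_std) = 191·(6.8 − 1.56) / (21 − 6.8) = 70.48 m³/s.

70.5 m³/s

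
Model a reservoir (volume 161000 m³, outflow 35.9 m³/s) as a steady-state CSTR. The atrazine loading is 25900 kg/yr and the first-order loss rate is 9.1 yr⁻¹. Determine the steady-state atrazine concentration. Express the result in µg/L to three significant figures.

Outflow Q = 35.9 m³/s × 3.156e+07 s/yr = 1.133e+09 m³/yr.
Steady-state CSTR mass balance: W = Q·C + k·V·C, so C = W/(Q + kV).
Q + kV = 1.133e+09 + 9.1·161000 = 1.134e+09 m³/yr.
C = 25900/1.134e+09 = 2.283e-05 kg/m³ = 0.02283 mg/L = 22.83 µg/L.

22.8 µg/L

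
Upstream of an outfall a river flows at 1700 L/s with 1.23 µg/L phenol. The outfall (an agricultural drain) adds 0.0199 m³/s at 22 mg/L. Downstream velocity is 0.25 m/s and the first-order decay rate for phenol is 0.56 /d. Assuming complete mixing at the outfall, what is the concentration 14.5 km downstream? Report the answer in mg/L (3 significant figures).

1700 L/s = 1.7 m³/s.
1.23 µg/L = 0.00123 mg/L.
After complete mixing, C₀ = (0.0199·22 + 1.7·0.00123) / 1.72 = 0.2558 mg/L.
Travel time t = 1.45e+04 m / 0.25 m/s = 5.8e+04 s = 0.6713 d.
C = 0.2558·exp(−0.56·0.6713) = 0.2558·0.6867 = 0.1756 mg/L.

0.176 mg/L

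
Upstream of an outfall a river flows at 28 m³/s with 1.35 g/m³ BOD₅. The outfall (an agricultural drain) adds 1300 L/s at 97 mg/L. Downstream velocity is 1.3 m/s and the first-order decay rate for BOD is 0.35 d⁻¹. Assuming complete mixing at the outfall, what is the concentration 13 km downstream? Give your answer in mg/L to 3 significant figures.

5.37 mg/L

1300 L/s = 1.3 m³/s.
After complete mixing, C₀ = (1.3·97 + 28·1.35) / 29.3 = 5.594 mg/L.
Travel time t = 1.3e+04 m / 1.3 m/s = 1e+04 s = 0.1157 d.
C = 5.594·exp(−0.35·0.1157) = 5.594·0.9603 = 5.372 mg/L.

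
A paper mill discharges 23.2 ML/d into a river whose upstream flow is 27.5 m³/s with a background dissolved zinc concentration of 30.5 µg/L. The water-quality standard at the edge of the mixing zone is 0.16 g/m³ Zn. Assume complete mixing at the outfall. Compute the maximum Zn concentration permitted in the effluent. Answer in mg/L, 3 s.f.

13.4 mg/L

23.2 ML/d = 0.2685 m³/s.
30.5 µg/L = 0.0305 mg/L.
Mass balance: 0.16·27.77 = 0.2685·Cₑ + 27.5·0.0305.
Cₑ = (4.443 − 0.8387) / 0.2685 = 13.42 mg/L.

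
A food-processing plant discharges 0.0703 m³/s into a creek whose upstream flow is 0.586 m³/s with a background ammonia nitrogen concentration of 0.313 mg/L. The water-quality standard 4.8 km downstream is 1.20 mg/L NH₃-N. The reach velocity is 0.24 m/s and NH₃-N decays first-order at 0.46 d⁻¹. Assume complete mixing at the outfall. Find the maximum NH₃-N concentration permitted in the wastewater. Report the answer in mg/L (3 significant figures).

9.85 mg/L

Travel time to the compliance point: t = 4800/0.24 = 2e+04 s = 0.2315 d; decay factor exp(−0.46·0.2315) = 0.899.
So the concentration just after mixing may be at most 1.2/0.899 = 1.335 mg/L.
Mass balance: 1.335·0.6563 = 0.0703·Cₑ + 0.586·0.313.
Cₑ = (0.876 − 0.1834) / 0.0703 = 9.852 mg/L.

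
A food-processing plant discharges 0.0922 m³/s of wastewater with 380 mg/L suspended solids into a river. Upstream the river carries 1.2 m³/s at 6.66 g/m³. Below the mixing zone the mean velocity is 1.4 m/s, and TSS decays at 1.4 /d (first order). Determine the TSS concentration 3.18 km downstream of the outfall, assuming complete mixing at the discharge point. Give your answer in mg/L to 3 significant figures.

32.1 mg/L

After complete mixing, C₀ = (0.0922·380 + 1.2·6.66) / 1.292 = 33.3 mg/L.
Travel time t = 3180 m / 1.4 m/s = 2271 s = 0.02629 d.
C = 33.3·exp(−1.4·0.02629) = 33.3·0.9639 = 32.09 mg/L.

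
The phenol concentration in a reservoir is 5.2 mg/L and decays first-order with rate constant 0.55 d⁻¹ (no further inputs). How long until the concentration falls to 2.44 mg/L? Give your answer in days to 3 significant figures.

1.38 d

t = ln(C₀/C)/k = ln(5.2/2.44)/0.55 = 0.7567/0.55 = 1.376 d.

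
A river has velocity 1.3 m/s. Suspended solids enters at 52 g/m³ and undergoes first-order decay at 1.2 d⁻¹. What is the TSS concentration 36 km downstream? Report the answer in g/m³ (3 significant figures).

35.4 g/m³

Travel time t = 36 km / 1.3 m/s = 3.6e+04/1.3 = 2.769e+04 s = 0.3205 d.
First-order decay: C = 52·exp(−1.2·0.3205) = 52·0.6807 = 35.4 g/m³.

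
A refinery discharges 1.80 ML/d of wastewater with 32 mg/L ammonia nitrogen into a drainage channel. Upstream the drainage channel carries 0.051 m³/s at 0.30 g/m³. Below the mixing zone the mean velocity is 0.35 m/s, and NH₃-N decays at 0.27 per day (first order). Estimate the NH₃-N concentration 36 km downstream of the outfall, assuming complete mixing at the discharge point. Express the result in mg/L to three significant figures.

6.88 mg/L

1.80 ML/d = 0.02083 m³/s.
After complete mixing, C₀ = (0.02083·32 + 0.051·0.3) / 0.07183 = 9.494 mg/L.
Travel time t = 3.6e+04 m / 0.35 m/s = 1.029e+05 s = 1.19 d.
C = 9.494·exp(−0.27·1.19) = 9.494·0.7251 = 6.884 mg/L.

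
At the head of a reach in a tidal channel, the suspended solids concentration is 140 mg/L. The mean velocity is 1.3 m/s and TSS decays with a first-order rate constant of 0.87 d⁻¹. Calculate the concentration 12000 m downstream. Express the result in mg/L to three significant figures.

Travel time t = 12000 m / 1.3 m/s = 1.2e+04/1.3 = 9231 s = 0.1068 d.
First-order decay: C = 140·exp(−0.87·0.1068) = 140·0.9112 = 127.6 mg/L.

128 mg/L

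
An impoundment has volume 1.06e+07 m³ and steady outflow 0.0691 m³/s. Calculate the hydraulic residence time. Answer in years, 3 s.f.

4.86 yr

Q = 0.0691 m³/s × 3.156e+07 s/yr = 2.181e+06 m³/yr.
Hydraulic residence time τ = V/Q = 1.06e+07/2.181e+06 = 4.861 yr.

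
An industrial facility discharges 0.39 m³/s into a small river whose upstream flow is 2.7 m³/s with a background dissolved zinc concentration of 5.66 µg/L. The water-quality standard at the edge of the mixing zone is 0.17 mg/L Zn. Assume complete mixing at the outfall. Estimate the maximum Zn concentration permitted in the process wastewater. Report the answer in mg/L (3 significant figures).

1.31 mg/L

5.66 µg/L = 0.00566 mg/L.
Mass balance: 0.17·3.09 = 0.39·Cₑ + 2.7·0.00566.
Cₑ = (0.5253 − 0.01528) / 0.39 = 1.308 mg/L.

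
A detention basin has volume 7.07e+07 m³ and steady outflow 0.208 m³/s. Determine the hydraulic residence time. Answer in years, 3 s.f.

10.8 yr

Q = 0.208 m³/s × 3.156e+07 s/yr = 6.564e+06 m³/yr.
Hydraulic residence time τ = V/Q = 7.07e+07/6.564e+06 = 10.77 yr.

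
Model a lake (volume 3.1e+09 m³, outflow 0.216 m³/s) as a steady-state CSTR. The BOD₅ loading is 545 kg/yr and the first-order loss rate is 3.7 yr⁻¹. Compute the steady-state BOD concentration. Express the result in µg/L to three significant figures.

0.0475 µg/L

Outflow Q = 0.216 m³/s × 3.156e+07 s/yr = 6.816e+06 m³/yr.
Steady-state CSTR mass balance: W = Q·C + k·V·C, so C = W/(Q + kV).
Q + kV = 6.816e+06 + 3.7·3.1e+09 = 1.148e+10 m³/yr.
C = 545/1.148e+10 = 4.749e-08 kg/m³ = 4.749e-05 mg/L = 0.04749 µg/L.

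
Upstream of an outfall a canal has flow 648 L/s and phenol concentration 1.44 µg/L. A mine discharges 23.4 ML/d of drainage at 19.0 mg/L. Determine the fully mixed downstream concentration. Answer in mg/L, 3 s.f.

23.4 ML/d = 0.2708 m³/s.
648 L/s = 0.648 m³/s.
1.44 µg/L = 0.00144 mg/L.
Flow-weighted mixing gives C = (0.2708·19 + 0.648·0.00144) / (0.2708 + 0.648) = 5.147/0.9188 = 5.601 mg/L.

5.60 mg/L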